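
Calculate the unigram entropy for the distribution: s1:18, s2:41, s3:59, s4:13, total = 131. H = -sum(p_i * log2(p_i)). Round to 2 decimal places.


Computing entropy H = -sum(p_i * log2(p_i)):
  s1: p = 18/131 = 0.1374, -p*log2(p) = 0.3935
  s2: p = 41/131 = 0.3130, -p*log2(p) = 0.5245
  s3: p = 59/131 = 0.4504, -p*log2(p) = 0.5183
  s4: p = 13/131 = 0.0992, -p*log2(p) = 0.3308
H = sum of terms = 1.7671
Rounded to 2 decimals: 1.77

1.77


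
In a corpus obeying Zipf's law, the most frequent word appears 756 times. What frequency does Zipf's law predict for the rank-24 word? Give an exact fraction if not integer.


Zipf's law: freq(rank) = f1 / rank
f1 = 756, rank = 24
freq = 756 / 24
GCD(756, 24) = 12
Simplified: 63/2

63/2


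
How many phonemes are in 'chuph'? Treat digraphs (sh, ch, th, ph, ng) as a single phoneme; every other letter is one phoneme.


Parsing 'chuph' greedily, digraphs first:
  'ch' -> digraph (1 consonant phoneme) (phonemes so far: 1)
  'u' -> vowel phoneme (phonemes so far: 2)
  'ph' -> digraph (1 consonant phoneme) (phonemes so far: 3)
Total phonemes: 3

3


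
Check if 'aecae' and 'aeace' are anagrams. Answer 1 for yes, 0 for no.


Sort characters of 'aecae': 'aacee'
Sort characters of 'aeace': 'aacee'
Sorted forms match -> they ARE anagrams
Result: 1

1


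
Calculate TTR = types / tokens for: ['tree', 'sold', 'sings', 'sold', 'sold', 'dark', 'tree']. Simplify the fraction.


Tokens: 7
Unique types: ('dark', 'sings', 'sold', 'tree') = 4
TTR = 4/7
Already in lowest terms.

4/7


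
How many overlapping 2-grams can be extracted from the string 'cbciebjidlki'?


String 'cbciebjidlki' has length L = 12.
Number of overlapping n-grams = L - n + 1
Substituting: 12 - 2 + 1 = 11

11


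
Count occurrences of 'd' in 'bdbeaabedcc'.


Scanning 'bdbeaabedcc' for 'd':
  Position 1: 'd' -> MATCH (count: 1)
  Position 8: 'd' -> MATCH (count: 2)
Total occurrences of 'd': 2

2


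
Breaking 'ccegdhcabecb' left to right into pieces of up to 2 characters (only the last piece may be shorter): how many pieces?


'ccegdhcabecb' has 12 characters.
Chunking with max size 2:
  Chunk 1: 'cc' (positions 0-1)
  Chunk 2: 'eg' (positions 2-3)
  Chunk 3: 'dh' (positions 4-5)
  Chunk 4: 'ca' (positions 6-7)
  Chunk 5: 'be' (positions 8-9)
  Chunk 6: 'cb' (positions 10-11)
Total chunks: ceil(12 / 2) = 6

6


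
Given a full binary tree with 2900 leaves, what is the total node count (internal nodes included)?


Leaf nodes (terminals): 2900
Internal nodes = n - 1 = 2900 - 1 = 2899
Total = leaves + internal = 2900 + 2899 = 5799

5799


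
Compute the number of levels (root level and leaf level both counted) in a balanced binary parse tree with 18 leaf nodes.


In a balanced binary tree with n leaves the deepest leaf is ceil(log2(n)) edges below the root,
so counting node levels inclusive of root and leaves gives ceil(log2(n)) + 1 levels.
log2(18) = 4.1699
ceil(4.1699) = 5
levels = 5 + 1 = 6

6


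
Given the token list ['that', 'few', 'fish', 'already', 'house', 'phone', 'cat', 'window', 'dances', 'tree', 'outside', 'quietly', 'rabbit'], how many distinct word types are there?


Listing all tokens and tracking unique types:
  Token 1: 'that' -> NEW (unique so far: 1)
  Token 2: 'few' -> NEW (unique so far: 2)
  Token 3: 'fish' -> NEW (unique so far: 3)
  Token 4: 'already' -> NEW (unique so far: 4)
  Token 5: 'house' -> NEW (unique so far: 5)
  Token 6: 'phone' -> NEW (unique so far: 6)
  Token 7: 'cat' -> NEW (unique so far: 7)
  Token 8: 'window' -> NEW (unique so far: 8)
  Token 9: 'dances' -> NEW (unique so far: 9)
  Token 10: 'tree' -> NEW (unique so far: 10)
  Token 11: 'outside' -> NEW (unique so far: 11)
  Token 12: 'quietly' -> NEW (unique so far: 12)
  Token 13: 'rabbit' -> NEW (unique so far: 13)
Unique types: ('already', 'cat', 'dances', 'few', 'fish', 'house', 'outside', 'phone', 'quietly', 'rabbit', 'that', 'tree', 'window')
Vocabulary size: 13

13


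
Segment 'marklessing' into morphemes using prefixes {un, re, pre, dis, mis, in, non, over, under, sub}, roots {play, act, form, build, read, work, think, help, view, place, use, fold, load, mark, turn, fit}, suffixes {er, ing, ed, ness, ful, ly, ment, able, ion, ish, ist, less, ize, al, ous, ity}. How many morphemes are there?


Segmenting 'marklessing' against the inventory:
  'mark' -> root (morpheme 1)
  'less' -> suffix (morpheme 2)
  'ing' -> suffix (morpheme 3)
Total morphemes: 3

3


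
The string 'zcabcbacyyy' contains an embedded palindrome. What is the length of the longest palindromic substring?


Scanning 'zcabcbacyyy' for palindromic substrings.
Substring at positions 1-7: 'cabcbac'.
Check: reverse('cabcbac') = 'cabcbac' -> palindrome confirmed.
Neighbouring characters ('z' / 'y') break symmetry, so it cannot extend further.
No longer palindromic substring exists; longest length = 7

7


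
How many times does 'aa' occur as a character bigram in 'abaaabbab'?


Scanning 'abaaabbab' for bigram 'aa':
  Position 0: 'ab' -> no
  Position 1: 'ba' -> no
  Position 2: 'aa' -> MATCH
  Position 3: 'aa' -> MATCH
  Position 4: 'ab' -> no
  Position 5: 'bb' -> no
  Position 6: 'ba' -> no
  Position 7: 'ab' -> no
Total matches: 2

2


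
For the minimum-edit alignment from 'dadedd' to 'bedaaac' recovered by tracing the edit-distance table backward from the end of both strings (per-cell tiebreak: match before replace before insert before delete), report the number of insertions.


Edit distance = 6. Backtracking from cell (6, 7) with preference match > replace > insert > delete,
then listing the resulting alignment 'dadedd' -> 'bedaaac' left to right:
  Step 1: replace d->b
  Step 2: replace a->e
  Step 3: keep 'd'
  Step 4: insert 'a' [insertion #1]
  Step 5: replace e->a
  Step 6: replace d->a
  Step 7: replace d->c
Total insertions: 1

1


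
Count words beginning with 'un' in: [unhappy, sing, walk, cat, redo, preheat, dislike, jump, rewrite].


Checking each word for prefix 'un':
  'unhappy' -> YES, starts with 'un' (count: 1)
  'sing' -> no (count: 1)
  'walk' -> no (count: 1)
  'cat' -> no (count: 1)
  'redo' -> no (count: 1)
  'preheat' -> no (count: 1)
  'dislike' -> no (count: 1)
  'jump' -> no (count: 1)
  'rewrite' -> no (count: 1)
Total with prefix 'un': 1

1


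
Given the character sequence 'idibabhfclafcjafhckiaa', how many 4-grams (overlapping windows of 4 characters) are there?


String 'idibabhfclafcjafhckiaa' has length L = 22.
Number of overlapping n-grams = L - n + 1
Substituting: 22 - 4 + 1 = 19

19


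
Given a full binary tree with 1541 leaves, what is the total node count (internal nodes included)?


Leaf nodes (terminals): 1541
Internal nodes = n - 1 = 1541 - 1 = 1540
Total = leaves + internal = 1541 + 1540 = 3081

3081


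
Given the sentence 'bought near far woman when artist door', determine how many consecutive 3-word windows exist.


Word trigrams from [7] words:
  Trigram 1: (bought near far)
  Trigram 2: (near far woman)
  Trigram 3: (far woman when)
  Trigram 4: (woman when artist)
  Trigram 5: (when artist door)
Total word trigrams: 7 - 2 = 5

5


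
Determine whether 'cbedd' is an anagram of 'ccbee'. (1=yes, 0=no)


Sort characters of 'cbedd': 'bcdde'
Sort characters of 'ccbee': 'bccee'
Sorted forms differ -> they are NOT anagrams
Result: 0

0


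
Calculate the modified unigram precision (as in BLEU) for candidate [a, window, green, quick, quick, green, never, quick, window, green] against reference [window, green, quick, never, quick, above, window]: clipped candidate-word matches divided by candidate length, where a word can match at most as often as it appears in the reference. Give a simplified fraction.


Reference word counts: {'above': 1, 'green': 1, 'never': 1, 'quick': 2, 'window': 2}
Checking each candidate word (with clipping):
  'a' -> not in reference -> no match (matches: 0)
  'window' -> in reference (ref count 2, used 1/2) -> match (matches: 1)
  'green' -> in reference (ref count 1, used 1/1) -> match (matches: 2)
  'quick' -> in reference (ref count 2, used 1/2) -> match (matches: 3)
  'quick' -> in reference (ref count 2, used 2/2) -> match (matches: 4)
  'green' -> ref count 1 already used up (1/1) -> clipped, no match (matches: 4)
  'never' -> in reference (ref count 1, used 1/1) -> match (matches: 5)
  'quick' -> ref count 2 already used up (2/2) -> clipped, no match (matches: 5)
  'window' -> in reference (ref count 2, used 2/2) -> match (matches: 6)
  'green' -> ref count 1 already used up (1/1) -> clipped, no match (matches: 6)
Clipped matches: 6, Candidate length: 10
Precision = 6/10 = 3/5

3/5


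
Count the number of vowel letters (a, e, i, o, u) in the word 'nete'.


Scanning each character of 'nete':
  Position 1: 'n' -> consonant (running count: 0)
  Position 2: 'e' -> vowel (running count: 1)
  Position 3: 't' -> consonant (running count: 1)
  Position 4: 'e' -> vowel (running count: 2)
Total vowels: 2

2


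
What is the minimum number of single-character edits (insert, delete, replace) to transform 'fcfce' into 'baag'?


Building DP table for s1='fcfce' (len 5) and s2='baag' (len 4):
       b  a  a  g
    0  1  2  3  4
  f 1  1  2  3  4
  c 2  2  2  3  4
  f 3  3  3  3  4
  c 4  4  4  4  4
  e 5  5  5  5  5
Edit distance = dp[5][4] = 5

5


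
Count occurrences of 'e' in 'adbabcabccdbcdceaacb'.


Scanning 'adbabcabccdbcdceaacb' for 'e':
  Position 15: 'e' -> MATCH (count: 1)
Total occurrences of 'e': 1

1


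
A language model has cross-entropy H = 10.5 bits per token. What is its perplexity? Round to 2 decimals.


Perplexity formula: PP = 2^H
H = 10.5
PP = 2^10.5
Decompose: 2^10.5 = 2^10 * 2^0.5 = 2^10 * sqrt(2)
2^10 = 1024, sqrt(2) ~ 1.4142136
PP ~ 1024 * 1.4142136 = 1448.1547264
Rounded to 2 decimals: 1448.15

1448.15


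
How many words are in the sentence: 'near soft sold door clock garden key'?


Counting words by splitting on spaces:
  Word 1: 'near'
  Word 2: 'soft'
  Word 3: 'sold'
  Word 4: 'door'
  Word 5: 'clock'
  Word 6: 'garden'
  Word 7: 'key'
Total words: 7

7


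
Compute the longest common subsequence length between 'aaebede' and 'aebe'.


DP table for LCS of 'aaebede' and 'aebe':
       a  e  b  e
    0  0  0  0  0
  a 0  1  1  1  1
  a 0  1  1  1  1
  e 0  1  2  2  2
  b 0  1  2  3  3
  e 0  1  2  3  4
  d 0  1  2  3  4
  e 0  1  2  3  4
LCS: 'aebe'
LCS length = 4

4


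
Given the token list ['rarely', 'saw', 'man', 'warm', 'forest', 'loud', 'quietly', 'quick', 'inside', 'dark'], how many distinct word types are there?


Listing all tokens and tracking unique types:
  Token 1: 'rarely' -> NEW (unique so far: 1)
  Token 2: 'saw' -> NEW (unique so far: 2)
  Token 3: 'man' -> NEW (unique so far: 3)
  Token 4: 'warm' -> NEW (unique so far: 4)
  Token 5: 'forest' -> NEW (unique so far: 5)
  Token 6: 'loud' -> NEW (unique so far: 6)
  Token 7: 'quietly' -> NEW (unique so far: 7)
  Token 8: 'quick' -> NEW (unique so far: 8)
  Token 9: 'inside' -> NEW (unique so far: 9)
  Token 10: 'dark' -> NEW (unique so far: 10)
Unique types: ('dark', 'forest', 'inside', 'loud', 'man', 'quick', 'quietly', 'rarely', 'saw', 'warm')
Vocabulary size: 10

10


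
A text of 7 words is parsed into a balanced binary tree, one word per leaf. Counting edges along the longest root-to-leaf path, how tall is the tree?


In a balanced binary tree with n leaves the deepest leaf is ceil(log2(n)) edges below the root.
log2(7) = 2.8074
ceil(2.8074) = 3
height (edges) = 3

3


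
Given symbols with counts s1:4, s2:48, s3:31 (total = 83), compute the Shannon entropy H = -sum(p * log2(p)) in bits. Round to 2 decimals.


Computing entropy H = -sum(p_i * log2(p_i)):
  s1: p = 4/83 = 0.0482, -p*log2(p) = 0.2108
  s2: p = 48/83 = 0.5783, -p*log2(p) = 0.4569
  s3: p = 31/83 = 0.3735, -p*log2(p) = 0.5307
H = sum of terms = 1.1984
Rounded to 2 decimals: 1.20

1.20


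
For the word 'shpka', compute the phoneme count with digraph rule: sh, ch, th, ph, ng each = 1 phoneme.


Parsing 'shpka' greedily, digraphs first:
  'sh' -> digraph (1 consonant phoneme) (phonemes so far: 1)
  'p' -> consonant phoneme (phonemes so far: 2)
  'k' -> consonant phoneme (phonemes so far: 3)
  'a' -> vowel phoneme (phonemes so far: 4)
Total phonemes: 4

4


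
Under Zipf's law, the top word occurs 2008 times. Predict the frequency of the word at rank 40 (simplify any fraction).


Zipf's law: freq(rank) = f1 / rank
f1 = 2008, rank = 40
freq = 2008 / 40
GCD(2008, 40) = 8
Simplified: 251/5

251/5


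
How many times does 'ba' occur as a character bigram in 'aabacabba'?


Scanning 'aabacabba' for bigram 'ba':
  Position 0: 'aa' -> no
  Position 1: 'ab' -> no
  Position 2: 'ba' -> MATCH
  Position 3: 'ac' -> no
  Position 4: 'ca' -> no
  Position 5: 'ab' -> no
  Position 6: 'bb' -> no
  Position 7: 'ba' -> MATCH
Total matches: 2

2


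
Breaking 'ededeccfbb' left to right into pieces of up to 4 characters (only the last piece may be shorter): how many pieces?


'ededeccfbb' has 10 characters.
Chunking with max size 4:
  Chunk 1: 'eded' (positions 0-3)
  Chunk 2: 'eccf' (positions 4-7)
  Chunk 3: 'bb' (positions 8-9)
Total chunks: ceil(10 / 4) = 3

3


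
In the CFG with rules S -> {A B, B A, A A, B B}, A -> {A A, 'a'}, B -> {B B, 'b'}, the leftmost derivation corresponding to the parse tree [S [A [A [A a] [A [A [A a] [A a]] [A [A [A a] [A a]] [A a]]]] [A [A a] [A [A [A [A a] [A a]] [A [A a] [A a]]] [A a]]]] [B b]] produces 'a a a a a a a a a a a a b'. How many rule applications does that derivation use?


Every bracketed nonterminal node [X ...] in the tree is produced by exactly one rule application.
Reading the tree off as a leftmost derivation:
  Step 1: S  =>  A B   (applied S -> A B)
  Step 2: A B  =>  A A B   (applied A -> A A)
  Step 3: A A B  =>  A A A B   (applied A -> A A)
  Step 4: A A A B  =>  a A A B   (applied A -> a)
  Step 5: a A A B  =>  a A A A B   (applied A -> A A)
  Step 6: a A A A B  =>  a A A A A B   (applied A -> A A)
  Step 7: a A A A A B  =>  a a A A A B   (applied A -> a)
  Step 8: a a A A A B  =>  a a a A A B   (applied A -> a)
  Step 9: a a a A A B  =>  a a a A A A B   (applied A -> A A)
  Step 10: a a a A A A B  =>  a a a A A A A B   (applied A -> A A)
  Step 11: a a a A A A A B  =>  a a a a A A A B   (applied A -> a)
  Step 12: a a a a A A A B  =>  a a a a a A A B   (applied A -> a)
  Step 13: a a a a a A A B  =>  a a a a a a A B   (applied A -> a)
  Step 14: a a a a a a A B  =>  a a a a a a A A B   (applied A -> A A)
  Step 15: a a a a a a A A B  =>  a a a a a a a A B   (applied A -> a)
  Step 16: a a a a a a a A B  =>  a a a a a a a A A B   (applied A -> A A)
  Step 17: a a a a a a a A A B  =>  a a a a a a a A A A B   (applied A -> A A)
  Step 18: a a a a a a a A A A B  =>  a a a a a a a A A A A B   (applied A -> A A)
  Step 19: a a a a a a a A A A A B  =>  a a a a a a a a A A A B   (applied A -> a)
  Step 20: a a a a a a a a A A A B  =>  a a a a a a a a a A A B   (applied A -> a)
  Step 21: a a a a a a a a a A A B  =>  a a a a a a a a a A A A B   (applied A -> A A)
  Step 22: a a a a a a a a a A A A B  =>  a a a a a a a a a a A A B   (applied A -> a)
  Step 23: a a a a a a a a a a A A B  =>  a a a a a a a a a a a A B   (applied A -> a)
  Step 24: a a a a a a a a a a a A B  =>  a a a a a a a a a a a a B   (applied A -> a)
  Step 25: a a a a a a a a a a a a B  =>  a a a a a a a a a a a a b   (applied B -> b)
Final yield: a a a a a a a a a a a a b
Total rewrite steps: 25

25


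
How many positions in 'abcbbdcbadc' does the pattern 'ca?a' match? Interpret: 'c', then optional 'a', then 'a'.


Pattern: ca?a means 'c', then optional 'a', then 'a'.
Scanning 'abcbbdcbadc' position-by-position:
  Pos 0: window 'abc' -> no
  Pos 1: window 'bcb' -> no
  Pos 2: window 'cbb' -> no
  Pos 3: window 'bbd' -> no
  Pos 4: window 'bdc' -> no
  Pos 5: window 'dcb' -> no
  Pos 6: window 'cba' -> no
  Pos 7: window 'bad' -> no
  Pos 8: window 'adc' -> no
  Pos 9: window 'dc' -> no
  Pos 10: window 'c' -> no
Total matches: 0

0


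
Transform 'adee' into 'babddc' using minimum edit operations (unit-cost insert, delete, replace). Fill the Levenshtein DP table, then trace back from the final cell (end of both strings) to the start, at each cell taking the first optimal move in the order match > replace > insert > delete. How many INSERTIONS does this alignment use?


Edit distance = 4. Backtracking from cell (4, 6) with preference match > replace > insert > delete,
then listing the resulting alignment 'adee' -> 'babddc' left to right:
  Step 1: insert 'b' [insertion #1]
  Step 2: keep 'a'
  Step 3: insert 'b' [insertion #2]
  Step 4: keep 'd'
  Step 5: replace e->d
  Step 6: replace e->c
Total insertions: 2

2


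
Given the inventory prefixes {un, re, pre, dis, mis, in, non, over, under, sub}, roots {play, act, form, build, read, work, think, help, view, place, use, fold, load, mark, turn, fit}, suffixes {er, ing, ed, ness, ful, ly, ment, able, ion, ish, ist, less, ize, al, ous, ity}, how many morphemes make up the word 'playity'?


Segmenting 'playity' against the inventory:
  'play' -> root (morpheme 1)
  'ity' -> suffix (morpheme 2)
Total morphemes: 2

2


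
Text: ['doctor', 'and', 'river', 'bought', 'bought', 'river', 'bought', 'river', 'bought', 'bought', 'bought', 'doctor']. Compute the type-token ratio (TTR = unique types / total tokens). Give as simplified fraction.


Tokens: 12
Unique types: ('and', 'bought', 'doctor', 'river') = 4
TTR = 4/12
Simplify: divide both by 4 -> 1/3
TTR = 1/3

1/3


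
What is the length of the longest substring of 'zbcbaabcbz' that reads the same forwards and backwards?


Scanning 'zbcbaabcbz' for palindromic substrings.
Substring at positions 0-9: 'zbcbaabcbz'.
Check: reverse('zbcbaabcbz') = 'zbcbaabcbz' -> palindrome confirmed.
No longer palindromic substring exists; longest length = 10

10


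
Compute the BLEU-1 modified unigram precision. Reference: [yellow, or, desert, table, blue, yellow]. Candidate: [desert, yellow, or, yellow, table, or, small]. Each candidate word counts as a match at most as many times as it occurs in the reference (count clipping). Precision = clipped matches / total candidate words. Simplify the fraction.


Reference word counts: {'blue': 1, 'desert': 1, 'or': 1, 'table': 1, 'yellow': 2}
Checking each candidate word (with clipping):
  'desert' -> in reference (ref count 1, used 1/1) -> match (matches: 1)
  'yellow' -> in reference (ref count 2, used 1/2) -> match (matches: 2)
  'or' -> in reference (ref count 1, used 1/1) -> match (matches: 3)
  'yellow' -> in reference (ref count 2, used 2/2) -> match (matches: 4)
  'table' -> in reference (ref count 1, used 1/1) -> match (matches: 5)
  'or' -> ref count 1 already used up (1/1) -> clipped, no match (matches: 5)
  'small' -> not in reference -> no match (matches: 5)
Clipped matches: 5, Candidate length: 7
Precision = 5/7

5/7


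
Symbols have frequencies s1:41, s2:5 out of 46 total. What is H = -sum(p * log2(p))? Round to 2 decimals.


Computing entropy H = -sum(p_i * log2(p_i)):
  s1: p = 41/46 = 0.8913, -p*log2(p) = 0.1480
  s2: p = 5/46 = 0.1087, -p*log2(p) = 0.3480
H = sum of terms = 0.4960
Rounded to 2 decimals: 0.50

0.50


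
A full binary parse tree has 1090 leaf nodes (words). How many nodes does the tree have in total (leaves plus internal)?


Leaf nodes (terminals): 1090
Internal nodes = n - 1 = 1090 - 1 = 1089
Total = leaves + internal = 1090 + 1089 = 2179

2179


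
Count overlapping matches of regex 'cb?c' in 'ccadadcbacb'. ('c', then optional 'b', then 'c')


Pattern: cb?c means 'c', then optional 'b', then 'c'.
Scanning 'ccadadcbacb' position-by-position:
  Pos 0: window 'cca' -> MATCH
  Pos 1: window 'cad' -> no
  Pos 2: window 'ada' -> no
  Pos 3: window 'dad' -> no
  Pos 4: window 'adc' -> no
  Pos 5: window 'dcb' -> no
  Pos 6: window 'cba' -> no
  Pos 7: window 'bac' -> no
  Pos 8: window 'acb' -> no
  Pos 9: window 'cb' -> no
  Pos 10: window 'b' -> no
Total matches: 1

1


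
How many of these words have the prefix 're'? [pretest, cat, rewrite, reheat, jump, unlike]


Checking each word for prefix 're':
  'pretest' -> no (count: 0)
  'cat' -> no (count: 0)
  'rewrite' -> YES, starts with 're' (count: 1)
  'reheat' -> YES, starts with 're' (count: 2)
  'jump' -> no (count: 2)
  'unlike' -> no (count: 2)
Total with prefix 're': 2

2


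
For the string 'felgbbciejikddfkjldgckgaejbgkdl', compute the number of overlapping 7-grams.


String 'felgbbciejikddfkjldgckgaejbgkdl' has length L = 31.
Number of overlapping n-grams = L - n + 1
Substituting: 31 - 7 + 1 = 25

25


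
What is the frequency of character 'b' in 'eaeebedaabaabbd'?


Scanning 'eaeebedaabaabbd' for 'b':
  Position 4: 'b' -> MATCH (count: 1)
  Position 9: 'b' -> MATCH (count: 2)
  Position 12: 'b' -> MATCH (count: 3)
  Position 13: 'b' -> MATCH (count: 4)
Total occurrences of 'b': 4

4


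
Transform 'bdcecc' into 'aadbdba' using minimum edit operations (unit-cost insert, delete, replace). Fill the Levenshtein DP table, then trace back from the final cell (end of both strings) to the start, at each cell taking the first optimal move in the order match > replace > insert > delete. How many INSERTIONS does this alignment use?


Edit distance = 6. Backtracking from cell (6, 7) with preference match > replace > insert > delete,
then listing the resulting alignment 'bdcecc' -> 'aadbdba' left to right:
  Step 1: insert 'a' [insertion #1]
  Step 2: replace b->a
  Step 3: keep 'd'
  Step 4: replace c->b
  Step 5: replace e->d
  Step 6: replace c->b
  Step 7: replace c->a
Total insertions: 1

1


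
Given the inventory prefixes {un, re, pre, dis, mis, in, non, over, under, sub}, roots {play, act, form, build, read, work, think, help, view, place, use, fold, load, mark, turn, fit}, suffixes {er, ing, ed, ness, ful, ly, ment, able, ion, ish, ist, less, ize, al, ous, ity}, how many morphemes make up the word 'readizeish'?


Segmenting 'readizeish' against the inventory:
  'read' -> root (morpheme 1)
  'ize' -> suffix (morpheme 2)
  'ish' -> suffix (morpheme 3)
Total morphemes: 3

3


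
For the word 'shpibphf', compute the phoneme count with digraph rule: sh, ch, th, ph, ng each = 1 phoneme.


Parsing 'shpibphf' greedily, digraphs first:
  'sh' -> digraph (1 consonant phoneme) (phonemes so far: 1)
  'p' -> consonant phoneme (phonemes so far: 2)
  'i' -> vowel phoneme (phonemes so far: 3)
  'b' -> consonant phoneme (phonemes so far: 4)
  'ph' -> digraph (1 consonant phoneme) (phonemes so far: 5)
  'f' -> consonant phoneme (phonemes so far: 6)
Total phonemes: 6

6


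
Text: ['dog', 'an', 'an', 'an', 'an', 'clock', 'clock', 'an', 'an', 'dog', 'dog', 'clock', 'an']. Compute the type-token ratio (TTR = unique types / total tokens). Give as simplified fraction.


Tokens: 13
Unique types: ('an', 'clock', 'dog') = 3
TTR = 3/13
Already in lowest terms.

3/13


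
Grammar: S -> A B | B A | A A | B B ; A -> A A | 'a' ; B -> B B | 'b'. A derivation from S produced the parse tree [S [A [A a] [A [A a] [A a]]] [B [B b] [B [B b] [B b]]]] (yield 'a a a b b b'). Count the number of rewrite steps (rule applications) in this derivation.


Every bracketed nonterminal node [X ...] in the tree is produced by exactly one rule application.
Reading the tree off as a leftmost derivation:
  Step 1: S  =>  A B   (applied S -> A B)
  Step 2: A B  =>  A A B   (applied A -> A A)
  Step 3: A A B  =>  a A B   (applied A -> a)
  Step 4: a A B  =>  a A A B   (applied A -> A A)
  Step 5: a A A B  =>  a a A B   (applied A -> a)
  Step 6: a a A B  =>  a a a B   (applied A -> a)
  Step 7: a a a B  =>  a a a B B   (applied B -> B B)
  Step 8: a a a B B  =>  a a a b B   (applied B -> b)
  Step 9: a a a b B  =>  a a a b B B   (applied B -> B B)
  Step 10: a a a b B B  =>  a a a b b B   (applied B -> b)
  Step 11: a a a b b B  =>  a a a b b b   (applied B -> b)
Final yield: a a a b b b
Total rewrite steps: 11

11


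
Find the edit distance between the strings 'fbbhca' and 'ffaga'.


Building DP table for s1='fbbhca' (len 6) and s2='ffaga' (len 5):
       f  f  a  g  a
    0  1  2  3  4  5
  f 1  0  1  2  3  4
  b 2  1  1  2  3  4
  b 3  2  2  2  3  4
  h 4  3  3  3  3  4
  c 5  4  4  4  4  4
  a 6  5  5  4  5  4
Edit distance = dp[6][5] = 4

4


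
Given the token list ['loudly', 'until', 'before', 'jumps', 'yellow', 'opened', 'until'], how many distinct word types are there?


Listing all tokens and tracking unique types:
  Token 1: 'loudly' -> NEW (unique so far: 1)
  Token 2: 'until' -> NEW (unique so far: 2)
  Token 3: 'before' -> NEW (unique so far: 3)
  Token 4: 'jumps' -> NEW (unique so far: 4)
  Token 5: 'yellow' -> NEW (unique so far: 5)
  Token 6: 'opened' -> NEW (unique so far: 6)
  Token 7: 'until' -> duplicate (unique so far: 6)
Unique types: ('before', 'jumps', 'loudly', 'opened', 'until', 'yellow')
Vocabulary size: 6

6


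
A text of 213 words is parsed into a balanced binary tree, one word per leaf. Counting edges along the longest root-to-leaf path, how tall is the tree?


In a balanced binary tree with n leaves the deepest leaf is ceil(log2(n)) edges below the root.
log2(213) = 7.7347
ceil(7.7347) = 8
height (edges) = 8

8


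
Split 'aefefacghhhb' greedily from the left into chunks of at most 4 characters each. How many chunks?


'aefefacghhhb' has 12 characters.
Chunking with max size 4:
  Chunk 1: 'aefe' (positions 0-3)
  Chunk 2: 'facg' (positions 4-7)
  Chunk 3: 'hhhb' (positions 8-11)
Total chunks: ceil(12 / 4) = 3

3


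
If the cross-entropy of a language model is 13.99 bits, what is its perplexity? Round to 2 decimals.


Perplexity formula: PP = 2^H
H = 13.99
PP = 2^13.99
Decompose: 2^13.99 = 2^13 * 2^0.99
2^13 = 8192, 2^0.99 ~ 1.9861850
PP ~ 8192 * 1.9861850 = 16270.8275200
Rounded to 2 decimals: 16270.83

16270.83


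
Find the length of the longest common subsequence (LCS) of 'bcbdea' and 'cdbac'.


DP table for LCS of 'bcbdea' and 'cdbac':
       c  d  b  a  c
    0  0  0  0  0  0
  b 0  0  0  1  1  1
  c 0  1  1  1  1  2
  b 0  1  1  2  2  2
  d 0  1  2  2  2  2
  e 0  1  2  2  2  2
  a 0  1  2  2  3  3
LCS: 'cba'
LCS length = 3

3


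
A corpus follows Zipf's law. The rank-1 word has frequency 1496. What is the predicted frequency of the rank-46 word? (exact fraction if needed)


Zipf's law: freq(rank) = f1 / rank
f1 = 1496, rank = 46
freq = 1496 / 46
GCD(1496, 46) = 2
Simplified: 748/23

748/23


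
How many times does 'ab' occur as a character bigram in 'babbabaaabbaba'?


Scanning 'babbabaaabbaba' for bigram 'ab':
  Position 0: 'ba' -> no
  Position 1: 'ab' -> MATCH
  Position 2: 'bb' -> no
  Position 3: 'ba' -> no
  Position 4: 'ab' -> MATCH
  Position 5: 'ba' -> no
  Position 6: 'aa' -> no
  Position 7: 'aa' -> no
  Position 8: 'ab' -> MATCH
  Position 9: 'bb' -> no
  Position 10: 'ba' -> no
  Position 11: 'ab' -> MATCH
  Position 12: 'ba' -> no
Total matches: 4

4


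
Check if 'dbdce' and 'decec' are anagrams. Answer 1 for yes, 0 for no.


Sort characters of 'dbdce': 'bcdde'
Sort characters of 'decec': 'ccdee'
Sorted forms differ -> they are NOT anagrams
Result: 0

0


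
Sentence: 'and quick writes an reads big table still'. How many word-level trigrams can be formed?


Word trigrams from [8] words:
  Trigram 1: (and quick writes)
  Trigram 2: (quick writes an)
  Trigram 3: (writes an reads)
  Trigram 4: (an reads big)
  Trigram 5: (reads big table)
  Trigram 6: (big table still)
Total word trigrams: 8 - 2 = 6

6


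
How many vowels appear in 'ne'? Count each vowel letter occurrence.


Scanning each character of 'ne':
  Position 1: 'n' -> consonant (running count: 0)
  Position 2: 'e' -> vowel (running count: 1)
Total vowels: 1

1


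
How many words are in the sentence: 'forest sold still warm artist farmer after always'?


Counting words by splitting on spaces:
  Word 1: 'forest'
  Word 2: 'sold'
  Word 3: 'still'
  Word 4: 'warm'
  Word 5: 'artist'
  Word 6: 'farmer'
  Word 7: 'after'
  Word 8: 'always'
Total words: 8

8


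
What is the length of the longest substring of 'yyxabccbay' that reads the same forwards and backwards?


Scanning 'yyxabccbay' for palindromic substrings.
Substring at positions 3-8: 'abccba'.
Check: reverse('abccba') = 'abccba' -> palindrome confirmed.
Neighbouring characters ('x' / 'y') break symmetry, so it cannot extend further.
No longer palindromic substring exists; longest length = 6

6


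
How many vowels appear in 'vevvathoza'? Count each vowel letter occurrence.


Scanning each character of 'vevvathoza':
  Position 1: 'v' -> consonant (running count: 0)
  Position 2: 'e' -> vowel (running count: 1)
  Position 3: 'v' -> consonant (running count: 1)
  Position 4: 'v' -> consonant (running count: 1)
  Position 5: 'a' -> vowel (running count: 2)
  Position 6: 't' -> consonant (running count: 2)
  Position 7: 'h' -> consonant (running count: 2)
  Position 8: 'o' -> vowel (running count: 3)
  Position 9: 'z' -> consonant (running count: 3)
  Position 10: 'a' -> vowel (running count: 4)
Total vowels: 4

4


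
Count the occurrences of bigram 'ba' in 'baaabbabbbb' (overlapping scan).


Scanning 'baaabbabbbb' for bigram 'ba':
  Position 0: 'ba' -> MATCH
  Position 1: 'aa' -> no
  Position 2: 'aa' -> no
  Position 3: 'ab' -> no
  Position 4: 'bb' -> no
  Position 5: 'ba' -> MATCH
  Position 6: 'ab' -> no
  Position 7: 'bb' -> no
  Position 8: 'bb' -> no
  Position 9: 'bb' -> no
Total matches: 2

2


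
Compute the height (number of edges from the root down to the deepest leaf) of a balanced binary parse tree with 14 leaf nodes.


In a balanced binary tree with n leaves the deepest leaf is ceil(log2(n)) edges below the root.
log2(14) = 3.8074
ceil(3.8074) = 4
height (edges) = 4

4


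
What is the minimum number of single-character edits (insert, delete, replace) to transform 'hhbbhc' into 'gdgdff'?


Building DP table for s1='hhbbhc' (len 6) and s2='gdgdff' (len 6):
       g  d  g  d  f  f
    0  1  2  3  4  5  6
  h 1  1  2  3  4  5  6
  h 2  2  2  3  4  5  6
  b 3  3  3  3  4  5  6
  b 4  4  4  4  4  5  6
  h 5  5  5  5  5  5  6
  c 6  6  6  6  6  6  6
Edit distance = dp[6][6] = 6

6


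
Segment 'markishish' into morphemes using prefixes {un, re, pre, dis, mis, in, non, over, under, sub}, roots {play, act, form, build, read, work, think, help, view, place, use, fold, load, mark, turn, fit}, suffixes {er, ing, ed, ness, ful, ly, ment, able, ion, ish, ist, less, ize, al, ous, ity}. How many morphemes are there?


Segmenting 'markishish' against the inventory:
  'mark' -> root (morpheme 1)
  'ish' -> suffix (morpheme 2)
  'ish' -> suffix (morpheme 3)
Total morphemes: 3

3


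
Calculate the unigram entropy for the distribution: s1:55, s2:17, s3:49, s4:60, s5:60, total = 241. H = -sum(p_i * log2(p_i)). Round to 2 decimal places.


Computing entropy H = -sum(p_i * log2(p_i)):
  s1: p = 55/241 = 0.2282, -p*log2(p) = 0.4864
  s2: p = 17/241 = 0.0705, -p*log2(p) = 0.2698
  s3: p = 49/241 = 0.2033, -p*log2(p) = 0.4673
  s4: p = 60/241 = 0.2490, -p*log2(p) = 0.4994
  s5: p = 60/241 = 0.2490, -p*log2(p) = 0.4994
H = sum of terms = 2.2223
Rounded to 2 decimals: 2.22

2.22


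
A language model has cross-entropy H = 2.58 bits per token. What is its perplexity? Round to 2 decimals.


Perplexity formula: PP = 2^H
H = 2.58
PP = 2^2.58
Decompose: 2^2.58 = 2^2 * 2^0.58
2^2 = 4, 2^0.58 ~ 1.4948492
PP ~ 4 * 1.4948492 = 5.9793968
Rounded to 2 decimals: 5.98

5.98


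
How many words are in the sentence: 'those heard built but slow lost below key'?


Counting words by splitting on spaces:
  Word 1: 'those'
  Word 2: 'heard'
  Word 3: 'built'
  Word 4: 'but'
  Word 5: 'slow'
  Word 6: 'lost'
  Word 7: 'below'
  Word 8: 'key'
Total words: 8

8


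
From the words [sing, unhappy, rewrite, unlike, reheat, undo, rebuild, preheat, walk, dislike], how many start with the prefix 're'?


Checking each word for prefix 're':
  'sing' -> no (count: 0)
  'unhappy' -> no (count: 0)
  'rewrite' -> YES, starts with 're' (count: 1)
  'unlike' -> no (count: 1)
  'reheat' -> YES, starts with 're' (count: 2)
  'undo' -> no (count: 2)
  'rebuild' -> YES, starts with 're' (count: 3)
  'preheat' -> no (count: 3)
  'walk' -> no (count: 3)
  'dislike' -> no (count: 3)
Total with prefix 're': 3

3


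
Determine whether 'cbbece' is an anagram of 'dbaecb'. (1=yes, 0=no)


Sort characters of 'cbbece': 'bbccee'
Sort characters of 'dbaecb': 'abbcde'
Sorted forms differ -> they are NOT anagrams
Result: 0

0


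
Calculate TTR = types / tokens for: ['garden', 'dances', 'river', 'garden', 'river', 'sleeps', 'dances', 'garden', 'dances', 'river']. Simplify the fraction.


Tokens: 10
Unique types: ('dances', 'garden', 'river', 'sleeps') = 4
TTR = 4/10
Simplify: divide both by 2 -> 2/5
TTR = 2/5

2/5


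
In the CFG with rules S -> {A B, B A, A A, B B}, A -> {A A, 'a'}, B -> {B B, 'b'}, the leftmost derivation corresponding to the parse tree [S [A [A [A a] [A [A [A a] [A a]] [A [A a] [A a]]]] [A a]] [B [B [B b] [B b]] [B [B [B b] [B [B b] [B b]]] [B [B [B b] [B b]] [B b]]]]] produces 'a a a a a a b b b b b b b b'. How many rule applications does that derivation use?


Every bracketed nonterminal node [X ...] in the tree is produced by exactly one rule application.
Reading the tree off as a leftmost derivation:
  Step 1: S  =>  A B   (applied S -> A B)
  Step 2: A B  =>  A A B   (applied A -> A A)
  Step 3: A A B  =>  A A A B   (applied A -> A A)
  Step 4: A A A B  =>  a A A B   (applied A -> a)
  Step 5: a A A B  =>  a A A A B   (applied A -> A A)
  Step 6: a A A A B  =>  a A A A A B   (applied A -> A A)
  Step 7: a A A A A B  =>  a a A A A B   (applied A -> a)
  Step 8: a a A A A B  =>  a a a A A B   (applied A -> a)
  Step 9: a a a A A B  =>  a a a A A A B   (applied A -> A A)
  Step 10: a a a A A A B  =>  a a a a A A B   (applied A -> a)
  Step 11: a a a a A A B  =>  a a a a a A B   (applied A -> a)
  Step 12: a a a a a A B  =>  a a a a a a B   (applied A -> a)
  Step 13: a a a a a a B  =>  a a a a a a B B   (applied B -> B B)
  Step 14: a a a a a a B B  =>  a a a a a a B B B   (applied B -> B B)
  Step 15: a a a a a a B B B  =>  a a a a a a b B B   (applied B -> b)
  Step 16: a a a a a a b B B  =>  a a a a a a b b B   (applied B -> b)
  Step 17: a a a a a a b b B  =>  a a a a a a b b B B   (applied B -> B B)
  Step 18: a a a a a a b b B B  =>  a a a a a a b b B B B   (applied B -> B B)
  Step 19: a a a a a a b b B B B  =>  a a a a a a b b b B B   (applied B -> b)
  Step 20: a a a a a a b b b B B  =>  a a a a a a b b b B B B   (applied B -> B B)
  Step 21: a a a a a a b b b B B B  =>  a a a a a a b b b b B B   (applied B -> b)
  Step 22: a a a a a a b b b b B B  =>  a a a a a a b b b b b B   (applied B -> b)
  Step 23: a a a a a a b b b b b B  =>  a a a a a a b b b b b B B   (applied B -> B B)
  Step 24: a a a a a a b b b b b B B  =>  a a a a a a b b b b b B B B   (applied B -> B B)
  Step 25: a a a a a a b b b b b B B B  =>  a a a a a a b b b b b b B B   (applied B -> b)
  Step 26: a a a a a a b b b b b b B B  =>  a a a a a a b b b b b b b B   (applied B -> b)
  Step 27: a a a a a a b b b b b b b B  =>  a a a a a a b b b b b b b b   (applied B -> b)
Final yield: a a a a a a b b b b b b b b
Total rewrite steps: 27

27


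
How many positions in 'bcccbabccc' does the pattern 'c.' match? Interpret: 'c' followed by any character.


Pattern: c. means 'c' followed by any character.
Scanning 'bcccbabccc' position-by-position:
  Pos 0: window 'bc' -> no
  Pos 1: window 'cc' -> MATCH
  Pos 2: window 'cc' -> MATCH
  Pos 3: window 'cb' -> MATCH
  Pos 4: window 'ba' -> no
  Pos 5: window 'ab' -> no
  Pos 6: window 'bc' -> no
  Pos 7: window 'cc' -> MATCH
  Pos 8: window 'cc' -> MATCH
  Pos 9: window 'c' -> no
Total matches: 5

5


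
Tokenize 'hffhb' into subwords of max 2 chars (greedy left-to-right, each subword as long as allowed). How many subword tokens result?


'hffhb' has 5 characters.
Chunking with max size 2:
  Chunk 1: 'hf' (positions 0-1)
  Chunk 2: 'fh' (positions 2-3)
  Chunk 3: 'b' (positions 4-4)
Total chunks: ceil(5 / 2) = 3

3


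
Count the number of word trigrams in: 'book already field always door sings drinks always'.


Word trigrams from [8] words:
  Trigram 1: (book already field)
  Trigram 2: (already field always)
  Trigram 3: (field always door)
  Trigram 4: (always door sings)
  Trigram 5: (door sings drinks)
  Trigram 6: (sings drinks always)
Total word trigrams: 8 - 2 = 6

6


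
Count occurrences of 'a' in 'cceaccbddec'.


Scanning 'cceaccbddec' for 'a':
  Position 3: 'a' -> MATCH (count: 1)
Total occurrences of 'a': 1

1


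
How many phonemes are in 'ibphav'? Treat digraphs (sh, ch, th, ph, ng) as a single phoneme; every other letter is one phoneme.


Parsing 'ibphav' greedily, digraphs first:
  'i' -> vowel phoneme (phonemes so far: 1)
  'b' -> consonant phoneme (phonemes so far: 2)
  'ph' -> digraph (1 consonant phoneme) (phonemes so far: 3)
  'a' -> vowel phoneme (phonemes so far: 4)
  'v' -> consonant phoneme (phonemes so far: 5)
Total phonemes: 5

5


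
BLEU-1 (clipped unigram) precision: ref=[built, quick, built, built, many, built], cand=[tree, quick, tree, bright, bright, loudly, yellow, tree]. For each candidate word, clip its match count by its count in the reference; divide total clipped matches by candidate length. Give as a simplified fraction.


Reference word counts: {'built': 4, 'many': 1, 'quick': 1}
Checking each candidate word (with clipping):
  'tree' -> not in reference -> no match (matches: 0)
  'quick' -> in reference (ref count 1, used 1/1) -> match (matches: 1)
  'tree' -> not in reference -> no match (matches: 1)
  'bright' -> not in reference -> no match (matches: 1)
  'bright' -> not in reference -> no match (matches: 1)
  'loudly' -> not in reference -> no match (matches: 1)
  'yellow' -> not in reference -> no match (matches: 1)
  'tree' -> not in reference -> no match (matches: 1)
Clipped matches: 1, Candidate length: 8
Precision = 1/8

1/8


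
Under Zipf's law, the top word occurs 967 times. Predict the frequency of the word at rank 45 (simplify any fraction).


Zipf's law: freq(rank) = f1 / rank
f1 = 967, rank = 45
freq = 967 / 45
GCD(967, 45) = 1
Simplified: 967/45

967/45


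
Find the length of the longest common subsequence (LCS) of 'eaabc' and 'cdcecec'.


DP table for LCS of 'eaabc' and 'cdcecec':
       c  d  c  e  c  e  c
    0  0  0  0  0  0  0  0
  e 0  0  0  0  1  1  1  1
  a 0  0  0  0  1  1  1  1
  a 0  0  0  0  1  1  1  1
  b 0  0  0  0  1  1  1  1
  c 0  1  1  1  1  2  2  2
LCS: 'ec'
LCS length = 2

2


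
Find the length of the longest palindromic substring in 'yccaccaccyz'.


Scanning 'yccaccaccyz' for palindromic substrings.
Substring at positions 0-9: 'yccaccaccy'.
Check: reverse('yccaccaccy') = 'yccaccaccy' -> palindrome confirmed.
Neighbouring characters ('-' / 'z') break symmetry, so it cannot extend further.
No longer palindromic substring exists; longest length = 10

10


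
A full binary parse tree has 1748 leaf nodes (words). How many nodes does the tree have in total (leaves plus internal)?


Leaf nodes (terminals): 1748
Internal nodes = n - 1 = 1748 - 1 = 1747
Total = leaves + internal = 1748 + 1747 = 3495

3495


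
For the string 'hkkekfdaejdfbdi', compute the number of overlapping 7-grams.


String 'hkkekfdaejdfbdi' has length L = 15.
Number of overlapping n-grams = L - n + 1
Substituting: 15 - 7 + 1 = 9

9


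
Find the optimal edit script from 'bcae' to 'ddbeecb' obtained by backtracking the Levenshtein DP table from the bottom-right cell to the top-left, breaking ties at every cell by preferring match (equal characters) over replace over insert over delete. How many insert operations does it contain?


Edit distance = 6. Backtracking from cell (4, 7) with preference match > replace > insert > delete,
then listing the resulting alignment 'bcae' -> 'ddbeecb' left to right:
  Step 1: insert 'd' [insertion #1]
  Step 2: insert 'd' [insertion #2]
  Step 3: keep 'b'
  Step 4: insert 'e' [insertion #3]
  Step 5: replace c->e
  Step 6: replace a->c
  Step 7: replace e->b
Total insertions: 3

3
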